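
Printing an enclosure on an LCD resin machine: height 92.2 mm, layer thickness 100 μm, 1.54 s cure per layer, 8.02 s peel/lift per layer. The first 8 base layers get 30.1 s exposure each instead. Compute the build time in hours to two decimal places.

2.51 hours

Number of layers: 92.2 / 0.1 → 922 (rounded up).
Burn-in layers = 8 × (30.1 + 8.02) = 304.96 s.
Remaining layers: 914 × (1.54 + 8.02) → 8737.84 s.
Total = 304.96 + 8737.84 = 9042.8 s = 2.51 hours.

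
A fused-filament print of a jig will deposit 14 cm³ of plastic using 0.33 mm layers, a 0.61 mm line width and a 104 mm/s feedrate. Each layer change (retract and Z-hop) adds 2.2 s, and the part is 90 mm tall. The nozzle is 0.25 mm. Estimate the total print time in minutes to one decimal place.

Line area = 0.33 × 0.61 = 0.2013 mm².
Path length: 14000 mm³ / 0.2013 mm² → 69547.9 mm.
Print-move time = 69547.9 / 104 = 668.7 s.
Number of layers: 90 / 0.33 → 273 (rounded up).
Non-print overhead: 273 × 2.2 → 600.6 s.
Total = 668.7 + 600.6 = 1269.3 s = 21.2 minutes.

21.2 minutes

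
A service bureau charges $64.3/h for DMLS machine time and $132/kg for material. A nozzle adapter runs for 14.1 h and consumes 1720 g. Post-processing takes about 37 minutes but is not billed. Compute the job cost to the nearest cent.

$1133.67

Machine-time cost = 64.3 × 14.1 = $906.63.
Feedstock cost = 132 × 1720/1000, so $227.04.
Total = 906.63 + 227.04 = $1133.67.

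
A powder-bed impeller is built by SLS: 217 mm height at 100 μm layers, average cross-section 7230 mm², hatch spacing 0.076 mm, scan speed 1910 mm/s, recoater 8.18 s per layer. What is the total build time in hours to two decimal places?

34.95 hours

Number of layers: 217 / 0.1 → 2170 (rounded up).
Hatch length per layer = 7230 / 0.076, so 95131.6 mm.
Per-layer scan time = 95131.6 / 1910 = 49.8071 s.
Layer cycle = 49.8071 + 8.18 = 57.9871 s.
Total: 2170 × 57.9871 s = 125832.007 s → 34.95 hours.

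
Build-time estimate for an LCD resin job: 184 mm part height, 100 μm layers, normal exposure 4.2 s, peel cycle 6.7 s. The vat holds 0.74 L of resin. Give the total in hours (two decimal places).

5.57 hours

Number of layers: 184 / 0.1 → 1840 (rounded up).
Per-layer time = 4.2 + 6.7 = 10.9 s.
Build time: 1840 × 10.9 s = 20056 s, i.e. 5.57 hours.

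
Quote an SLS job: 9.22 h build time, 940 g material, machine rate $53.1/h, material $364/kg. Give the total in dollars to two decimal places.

Machine cost = 53.1 × 9.22 = $489.582.
Feedstock cost: 364 × 940/1000 → $342.16.
Job cost: 489.582 + 342.16 = 831.742 ≈ $831.74.

$831.74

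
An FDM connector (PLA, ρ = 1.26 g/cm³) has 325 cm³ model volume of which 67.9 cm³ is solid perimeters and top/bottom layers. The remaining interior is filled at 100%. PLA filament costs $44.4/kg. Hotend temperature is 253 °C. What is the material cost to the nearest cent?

$18.18

Interior volume = 325 − 67.9, so 257.1 cm³.
Infill deposited = 1.00 × 257.1 = 257.1 cm³.
Total extruded = 67.9 + 257.1 = 325 cm³.
Mass = 325 × 1.26 = 409.5 g.
At $44.4/kg: 409.5/1000 × 44.4 = $18.18.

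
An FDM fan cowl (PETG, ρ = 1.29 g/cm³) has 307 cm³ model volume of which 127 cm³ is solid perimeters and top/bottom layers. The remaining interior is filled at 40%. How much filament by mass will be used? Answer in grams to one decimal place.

Interior volume: 307 − 127 → 180 cm³.
Infill deposited: 0.40 × 180 → 72 cm³.
Total printed volume = 127 + 72 = 199 cm³.
Mass = 199 × 1.29 = 256.71 g.

256.7 g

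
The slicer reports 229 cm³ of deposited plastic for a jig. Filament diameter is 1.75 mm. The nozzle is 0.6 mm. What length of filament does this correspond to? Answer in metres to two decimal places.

95.21 m

A = π r² = π × 0.875² = 2.4053 mm².
Length = 229 cm³ / 2.4053 mm² = 229000 / 2.4053 = 95206.42 mm = 95.21 m.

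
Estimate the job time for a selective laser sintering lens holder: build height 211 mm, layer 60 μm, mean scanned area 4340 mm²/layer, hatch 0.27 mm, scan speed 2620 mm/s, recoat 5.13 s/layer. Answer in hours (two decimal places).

11.01 hours

Layers = ⌈211/0.06⌉ = 3517.
Per-layer scan distance = 4340 / 0.27, so 16074.1 mm.
Laser time per layer: 16074.1 / 2620 → 6.1352 s.
Layer cycle = 6.1352 + 5.13 = 11.2652 s.
Total: 3517 × 11.2652 s = 39619.7084 s → 11.01 hours.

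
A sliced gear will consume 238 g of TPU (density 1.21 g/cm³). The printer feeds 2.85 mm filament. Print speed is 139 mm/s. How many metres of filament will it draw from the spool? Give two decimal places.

30.83 m

Extruded volume: 238/1.21 = 196.6942 cm³ (196694.2 mm³).
A = π r² = π × 1.425² = 6.3794 mm².
Length = 196694.2 / 6.3794 = 30832.71 mm = 30.83 m.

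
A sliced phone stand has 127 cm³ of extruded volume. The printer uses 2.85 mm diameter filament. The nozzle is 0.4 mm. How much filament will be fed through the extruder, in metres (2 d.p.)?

19.91 m

A = π r² = π × 1.425² = 6.3794 mm².
Length = 127 cm³ / 6.3794 mm² = 127000 / 6.3794 = 19907.83 mm = 19.91 m.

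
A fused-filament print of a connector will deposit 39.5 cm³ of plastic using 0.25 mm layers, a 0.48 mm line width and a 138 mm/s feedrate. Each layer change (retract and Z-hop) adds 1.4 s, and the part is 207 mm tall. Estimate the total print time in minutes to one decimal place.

Bead cross-section = 0.25 × 0.48, so 0.12 mm².
Path length: 39500 mm³ / 0.12 mm² → 329166.7 mm.
Print-move time = 329166.7 / 138, so 2385.3 s.
Number of layers: 207 / 0.25 → 828 (rounded up).
Z-hop total = 828 × 1.4 = 1159.2 s.
Total = 2385.3 + 1159.2 = 3544.5 s = 59.1 minutes.

59.1 minutes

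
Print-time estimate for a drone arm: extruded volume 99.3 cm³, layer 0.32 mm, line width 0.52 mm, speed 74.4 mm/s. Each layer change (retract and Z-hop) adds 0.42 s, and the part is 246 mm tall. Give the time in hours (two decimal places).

2.32 hours

Line area = 0.32 × 0.52, so 0.1664 mm².
Total extruded path = 99300/0.1664 = 596754.8 mm.
Print-move time = 596754.8 / 74.4, so 8020.9 s.
Layers = ⌈246/0.32⌉ = 769.
Z-hop total = 769 × 0.42, so 322.98 s.
Altogether 8020.9 + 322.98 = 8343.88 s, i.e. 2.32 hours.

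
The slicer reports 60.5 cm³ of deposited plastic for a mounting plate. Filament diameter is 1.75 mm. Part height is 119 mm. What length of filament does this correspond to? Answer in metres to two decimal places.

25.15 m

A = π r² = π × 0.875² = 2.4053 mm².
Length = 60.5 cm³ / 2.4053 mm² = 60500 / 2.4053 = 25152.79 mm = 25.15 m.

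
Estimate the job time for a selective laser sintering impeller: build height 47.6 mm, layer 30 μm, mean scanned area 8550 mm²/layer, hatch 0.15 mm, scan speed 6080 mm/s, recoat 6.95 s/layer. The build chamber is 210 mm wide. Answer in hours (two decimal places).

7.20 hours

Layer count = ceil(47.6 / 0.03) = 1587.
Scan path per layer: 8550 / 0.15 → 57000 mm.
Scan time per layer: 57000 / 6080 → 9.375 s.
Per-layer time = 9.375 + 6.95 = 16.325 s.
1587 layers × 16.325 s/layer = 25907.775 s, i.e. 7.20 hours.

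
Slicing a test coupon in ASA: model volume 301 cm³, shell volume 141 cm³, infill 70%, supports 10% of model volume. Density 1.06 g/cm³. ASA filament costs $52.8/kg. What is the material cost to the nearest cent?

Volume inside the shell: 301 − 141 → 160 cm³.
Infill deposited = 0.70 × 160 = 112 cm³.
Support = 0.10 × 301 = 30.1 cm³.
Total printed volume: 141 + 112 + 30.1 → 283.1 cm³.
Mass: 283.1 × 1.06 → 300.086 g.
Cost = 300.086 g / 1000 × $52.8/kg = $15.84.

$15.84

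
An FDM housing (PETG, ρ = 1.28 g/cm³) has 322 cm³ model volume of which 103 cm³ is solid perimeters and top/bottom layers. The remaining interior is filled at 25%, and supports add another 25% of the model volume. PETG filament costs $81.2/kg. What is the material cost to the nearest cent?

Infill region = 322 − 103 = 219 cm³.
Deposited infill = 0.25 × 219, so 54.75 cm³.
Support: 0.25 × 322 → 80.5 cm³.
Total extruded = 103 + 54.75 + 80.5, so 238.25 cm³.
Mass = 238.25 × 1.28 = 304.96 g.
At $81.2/kg: 304.96/1000 × 81.2 = $24.76.

$24.76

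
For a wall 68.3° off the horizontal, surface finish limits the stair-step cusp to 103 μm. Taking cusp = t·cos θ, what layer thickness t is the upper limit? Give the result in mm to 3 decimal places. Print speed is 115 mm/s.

Layer height = cusp / cos(68.3°) = 0.103 / 0.3697 = 0.279 mm.

0.279 mm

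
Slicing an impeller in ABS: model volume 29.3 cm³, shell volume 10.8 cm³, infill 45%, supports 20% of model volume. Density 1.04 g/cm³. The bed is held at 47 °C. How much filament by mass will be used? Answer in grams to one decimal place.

Interior volume = 29.3 − 10.8 = 18.5 cm³.
Infill deposited = 0.45 × 18.5, so 8.325 cm³.
Support: 0.20 × 29.3 → 5.86 cm³.
Deposited volume = 10.8 + 8.325 + 5.86, so 24.985 cm³.
Mass = 24.985 × 1.04 = 25.9844 g.

26.0 g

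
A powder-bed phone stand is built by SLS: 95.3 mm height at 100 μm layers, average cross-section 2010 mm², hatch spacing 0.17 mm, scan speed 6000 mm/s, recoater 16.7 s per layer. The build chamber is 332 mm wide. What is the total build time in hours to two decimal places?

Layers = ⌈95.3/0.1⌉ = 953.
Hatch length per layer = 2010 / 0.17 = 11823.5 mm.
Per-layer scan time = 11823.5 / 6000 = 1.9706 s.
Per-layer time = 1.9706 + 16.7, so 18.6706 s.
953 layers × 18.6706 s/layer = 17793.0818 s, i.e. 4.94 hours.

4.94 hours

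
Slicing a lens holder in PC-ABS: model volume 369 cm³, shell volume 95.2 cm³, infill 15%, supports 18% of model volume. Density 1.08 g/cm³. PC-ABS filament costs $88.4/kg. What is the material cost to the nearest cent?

$19.35

Infill region: 369 − 95.2 → 273.8 cm³.
Infill volume = 0.15 × 273.8, so 41.07 cm³.
Support = 0.18 × 369 = 66.42 cm³.
Deposited volume = 95.2 + 41.07 + 66.42, so 202.69 cm³.
Mass: 202.69 × 1.08 → 218.9052 g.
Cost = 218.9052 g / 1000 × $88.4/kg = $19.35.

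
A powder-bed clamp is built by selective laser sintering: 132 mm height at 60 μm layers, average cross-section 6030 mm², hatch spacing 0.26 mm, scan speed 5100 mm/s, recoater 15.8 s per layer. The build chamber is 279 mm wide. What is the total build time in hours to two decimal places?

12.43 hours

Layer count = ceil(132 / 0.06) = 2200.
Per-layer scan distance: 6030 / 0.26 → 23192.3 mm.
Per-layer scan time: 23192.3 / 5100 → 4.5475 s.
Time per layer = 4.5475 + 15.8, so 20.3475 s.
2200 layers × 20.3475 s/layer = 44764.5 s, i.e. 12.43 hours.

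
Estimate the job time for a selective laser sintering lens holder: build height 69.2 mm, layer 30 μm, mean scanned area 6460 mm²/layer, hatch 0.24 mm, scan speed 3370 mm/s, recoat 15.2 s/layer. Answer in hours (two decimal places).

14.86 hours

Layer count = ceil(69.2 / 0.03) = 2307.
Hatch length per layer = 6460 / 0.24, so 26916.7 mm.
Laser time per layer = 26916.7 / 3370, so 7.9872 s.
Layer cycle = 7.9872 + 15.2, so 23.1872 s.
Total: 2307 × 23.1872 s = 53492.8704 s → 14.86 hours.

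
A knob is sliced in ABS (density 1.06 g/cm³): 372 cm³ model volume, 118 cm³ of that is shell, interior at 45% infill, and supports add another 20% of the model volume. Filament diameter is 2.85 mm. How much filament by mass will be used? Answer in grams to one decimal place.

325.1 g

Volume inside the shell = 372 − 118, so 254 cm³.
Deposited infill = 0.45 × 254 = 114.3 cm³.
Support: 0.20 × 372 → 74.4 cm³.
Deposited volume: 118 + 114.3 + 74.4 → 306.7 cm³.
Mass = 306.7 × 1.06, so 325.102 g.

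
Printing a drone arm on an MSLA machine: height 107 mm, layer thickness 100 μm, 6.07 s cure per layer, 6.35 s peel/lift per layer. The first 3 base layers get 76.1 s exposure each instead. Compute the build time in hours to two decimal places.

3.75 hours

Layer count = ceil(107 / 0.1) = 1070.
Base layers: 3 × (76.1 + 6.35) → 247.35 s.
Remaining layers: 1067 × (6.07 + 6.35) → 13252.14 s.
Sum: 247.35 + 13252.14 = 13499.49 s → 3.75 hours.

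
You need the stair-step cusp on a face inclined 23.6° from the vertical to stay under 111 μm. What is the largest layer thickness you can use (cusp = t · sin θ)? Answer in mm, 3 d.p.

0.277 mm

Layer height = cusp / sin(23.6°) = 0.111 / 0.4003 = 0.277 mm.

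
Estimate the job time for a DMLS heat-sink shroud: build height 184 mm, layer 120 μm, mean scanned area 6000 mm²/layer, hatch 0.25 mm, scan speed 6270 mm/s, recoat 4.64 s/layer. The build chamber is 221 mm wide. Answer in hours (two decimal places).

3.61 hours

Layer count = ceil(184 / 0.12) = 1534.
Per-layer scan distance: 6000 / 0.25 → 24000 mm.
Per-layer scan time = 24000 / 6270, so 3.8278 s.
Layer cycle: 3.8278 + 4.64 → 8.4678 s.
Total: 1534 × 8.4678 s = 12989.6052 s → 3.61 hours.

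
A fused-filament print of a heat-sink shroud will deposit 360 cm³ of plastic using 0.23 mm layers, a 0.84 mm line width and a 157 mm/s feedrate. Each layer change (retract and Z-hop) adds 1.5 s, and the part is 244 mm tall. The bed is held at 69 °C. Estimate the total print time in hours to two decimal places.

3.74 hours

Extrusion cross-section = 0.23 × 0.84, so 0.1932 mm².
Path length: 360000 mm³ / 0.1932 mm² → 1863354 mm.
Extrusion time: 1863354 / 157 → 11868.5 s.
Layers = ⌈244/0.23⌉ = 1061.
Z-hop total = 1061 × 1.5 = 1591.5 s.
Altogether 11868.5 + 1591.5 = 13460 s, i.e. 3.74 hours.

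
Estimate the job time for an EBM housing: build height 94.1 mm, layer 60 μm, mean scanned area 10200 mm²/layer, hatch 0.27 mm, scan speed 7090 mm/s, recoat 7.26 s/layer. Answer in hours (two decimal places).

Number of layers: 94.1 / 0.06 → 1569 (rounded up).
Per-layer scan distance = 10200 / 0.27 = 37777.8 mm.
Scan time per layer = 37777.8 / 7090 = 5.3283 s.
Per-layer time: 5.3283 + 7.26 → 12.5883 s.
Total: 1569 × 12.5883 s = 19751.0427 s → 5.49 hours.

5.49 hours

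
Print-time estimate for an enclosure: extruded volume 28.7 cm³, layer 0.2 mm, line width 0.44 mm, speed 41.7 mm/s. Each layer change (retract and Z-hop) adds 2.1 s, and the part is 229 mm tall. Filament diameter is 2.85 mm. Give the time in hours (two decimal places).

2.84 hours

Line area: 0.2 × 0.44 → 0.088 mm².
Total extruded path = 28700/0.088 = 326136.4 mm.
Extrusion time = 326136.4 / 41.7, so 7821 s.
Number of layers: 229 / 0.2 → 1145 (rounded up).
Layer-change overhead = 1145 × 2.1, so 2404.5 s.
Total = 7821 + 2404.5 = 10225.5 s = 2.84 hours.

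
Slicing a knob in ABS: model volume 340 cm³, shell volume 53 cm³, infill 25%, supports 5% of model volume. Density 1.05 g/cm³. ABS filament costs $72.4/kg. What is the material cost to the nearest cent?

$10.78

Infill region = 340 − 53 = 287 cm³.
Infill volume = 0.25 × 287 = 71.75 cm³.
Support = 0.05 × 340 = 17 cm³.
Total printed volume = 53 + 71.75 + 17, so 141.75 cm³.
Mass = 141.75 × 1.05 = 148.8375 g.
Cost = 148.8375 g / 1000 × $72.4/kg = $10.78.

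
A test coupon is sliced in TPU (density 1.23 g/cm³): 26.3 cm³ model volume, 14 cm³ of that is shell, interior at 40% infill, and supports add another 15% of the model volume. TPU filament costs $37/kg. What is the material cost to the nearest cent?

$1.04

Infill region: 26.3 − 14 → 12.3 cm³.
Deposited infill = 0.40 × 12.3 = 4.92 cm³.
Support = 0.15 × 26.3 = 3.945 cm³.
Total printed volume: 14 + 4.92 + 3.945 → 22.865 cm³.
Mass = 22.865 × 1.23 = 28.12395 g.
Cost = 28.12395 g / 1000 × $37/kg = $1.04.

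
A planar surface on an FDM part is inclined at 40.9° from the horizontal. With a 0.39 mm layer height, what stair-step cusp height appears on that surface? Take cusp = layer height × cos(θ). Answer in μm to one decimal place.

294.8 μm

h_c = t·cos θ = 0.39 × 0.7559 = 0.294801 mm (294.8 μm).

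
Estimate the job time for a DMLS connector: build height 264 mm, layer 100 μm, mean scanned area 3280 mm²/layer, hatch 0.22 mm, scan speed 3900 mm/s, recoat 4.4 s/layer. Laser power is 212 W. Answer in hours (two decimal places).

6.03 hours

Layer count = ceil(264 / 0.1) = 2640.
Scan path per layer = 3280 / 0.22 = 14909.1 mm.
Per-layer scan time = 14909.1 / 3900, so 3.8228 s.
Layer cycle = 3.8228 + 4.4, so 8.2228 s.
Total: 2640 × 8.2228 s = 21708.192 s → 6.03 hours.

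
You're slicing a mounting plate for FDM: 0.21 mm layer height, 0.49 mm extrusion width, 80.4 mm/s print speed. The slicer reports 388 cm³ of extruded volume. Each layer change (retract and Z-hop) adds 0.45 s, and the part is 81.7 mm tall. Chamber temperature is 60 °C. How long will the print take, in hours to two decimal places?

13.08 hours

Extrusion cross-section = 0.21 × 0.49 = 0.1029 mm².
Toolpath length = 388 cm³ / 0.1029 mm² = 388000 / 0.1029 = 3770651.1 mm.
Print-move time = 3770651.1 / 80.4 = 46898.6 s.
Layer count = ceil(81.7 / 0.21) = 390.
Z-hop total = 390 × 0.45 = 175.5 s.
Total = 46898.6 + 175.5 = 47074.1 s = 13.08 hours.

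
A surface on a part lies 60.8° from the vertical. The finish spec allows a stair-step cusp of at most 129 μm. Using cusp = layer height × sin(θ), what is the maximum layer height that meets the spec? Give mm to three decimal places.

t = h_c / sin θ = 0.129 / 0.8729 = 0.148 mm.

0.148 mm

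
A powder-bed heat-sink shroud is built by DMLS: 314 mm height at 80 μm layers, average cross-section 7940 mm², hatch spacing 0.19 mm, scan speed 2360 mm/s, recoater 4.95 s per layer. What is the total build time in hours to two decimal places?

24.70 hours

Number of layers: 314 / 0.08 → 3925 (rounded up).
Per-layer scan distance = 7940 / 0.19 = 41789.5 mm.
Laser time per layer: 41789.5 / 2360 → 17.7074 s.
Time per layer: 17.7074 + 4.95 → 22.6574 s.
Total: 3925 × 22.6574 s = 88930.295 s → 24.70 hours.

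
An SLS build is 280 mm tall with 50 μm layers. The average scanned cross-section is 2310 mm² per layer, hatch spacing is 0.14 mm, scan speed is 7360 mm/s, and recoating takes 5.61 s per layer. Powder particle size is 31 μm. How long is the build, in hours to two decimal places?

12.21 hours

Layers = ⌈280/0.05⌉ = 5600.
Per-layer scan distance = 2310 / 0.14, so 16500 mm.
Per-layer scan time: 16500 / 7360 → 2.2418 s.
Time per layer: 2.2418 + 5.61 → 7.8518 s.
Total: 5600 × 7.8518 s = 43970.08 s → 12.21 hours.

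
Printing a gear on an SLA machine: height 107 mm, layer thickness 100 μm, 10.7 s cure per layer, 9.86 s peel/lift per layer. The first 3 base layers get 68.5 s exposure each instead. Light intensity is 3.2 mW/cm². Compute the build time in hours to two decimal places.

6.16 hours

Number of layers: 107 / 0.1 → 1070 (rounded up).
Bottom layers = 3 × (68.5 + 9.86), so 235.08 s.
Remaining layers = 1067 × (10.7 + 9.86), so 21937.52 s.
Sum: 235.08 + 21937.52 = 22172.6 s → 6.16 hours.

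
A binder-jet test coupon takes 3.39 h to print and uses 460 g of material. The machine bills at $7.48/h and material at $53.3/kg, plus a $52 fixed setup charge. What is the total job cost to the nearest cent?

$101.88

Time charge = 7.48 × 3.39 = $25.3572.
Material cost: 53.3 × 460/1000 → $24.518.
Adding setup: 25.3572 + 24.518 + 52 → 101.8752 ≈ $101.88.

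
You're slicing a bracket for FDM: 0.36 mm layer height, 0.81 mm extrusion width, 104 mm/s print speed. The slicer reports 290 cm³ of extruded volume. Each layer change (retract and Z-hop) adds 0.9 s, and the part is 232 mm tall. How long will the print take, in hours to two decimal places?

2.82 hours

Line area: 0.36 × 0.81 → 0.2916 mm².
Total extruded path = 290000/0.2916 = 994513 mm.
Print-move time: 994513 / 104 → 9562.6 s.
Layers = ⌈232/0.36⌉ = 645.
Z-hop total: 645 × 0.9 → 580.5 s.
Altogether 9562.6 + 580.5 = 10143.1 s, i.e. 2.82 hours.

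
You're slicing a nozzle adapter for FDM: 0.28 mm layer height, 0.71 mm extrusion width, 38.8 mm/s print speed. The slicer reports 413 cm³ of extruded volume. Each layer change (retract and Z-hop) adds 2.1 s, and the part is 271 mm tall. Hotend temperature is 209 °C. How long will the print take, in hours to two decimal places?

Extrusion cross-section: 0.28 × 0.71 → 0.1988 mm².
Toolpath length = 413 cm³ / 0.1988 mm² = 413000 / 0.1988 = 2077464.8 mm.
Time extruding: 2077464.8 / 38.8 → 53542.9 s.
Layers = ⌈271/0.28⌉ = 968.
Layer-change overhead = 968 × 2.1, so 2032.8 s.
Altogether 53542.9 + 2032.8 = 55575.7 s, i.e. 15.44 hours.

15.44 hours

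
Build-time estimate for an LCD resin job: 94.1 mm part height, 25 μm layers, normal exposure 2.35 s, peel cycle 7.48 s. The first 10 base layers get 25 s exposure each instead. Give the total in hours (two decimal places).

10.34 hours

Layer count = ceil(94.1 / 0.025) = 3764.
Base layers: 10 × (25 + 7.48) → 324.8 s.
Remaining layers = 3754 × (2.35 + 7.48), so 36901.82 s.
Sum: 324.8 + 36901.82 = 37226.62 s → 10.34 hours.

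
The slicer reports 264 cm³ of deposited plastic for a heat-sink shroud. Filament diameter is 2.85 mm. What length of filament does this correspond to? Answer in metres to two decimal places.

A = π r² = π × 1.425² = 6.3794 mm².
L = 264000 mm³ / 6.3794 mm² = 41383.2 mm, i.e. 41.38 m.

41.38 m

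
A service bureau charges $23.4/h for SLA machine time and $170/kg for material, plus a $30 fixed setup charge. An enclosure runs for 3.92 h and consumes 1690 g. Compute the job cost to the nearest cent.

Machine-time cost = 23.4 × 3.92, so $91.728.
Feedstock cost = 170 × 1690/1000 = $287.30.
Total = 91.728 + 287.30 + 30 = 409.028 ≈ $409.03.

$409.03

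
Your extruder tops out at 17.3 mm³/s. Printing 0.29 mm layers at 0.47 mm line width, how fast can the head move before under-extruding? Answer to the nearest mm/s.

Extrusion cross-section: 0.29 × 0.47 → 0.1363 mm².
v_max = Q/A = 17.3/0.1363 = 126.93 mm/s → 127 mm/s.

127 mm/s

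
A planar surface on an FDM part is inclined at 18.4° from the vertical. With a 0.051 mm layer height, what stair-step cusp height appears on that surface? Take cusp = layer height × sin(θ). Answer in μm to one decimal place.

16.1 μm

sin(18.4°) = 0.3156, so cusp = 0.051 × 0.3156 = 0.016096 mm → 16.1 μm.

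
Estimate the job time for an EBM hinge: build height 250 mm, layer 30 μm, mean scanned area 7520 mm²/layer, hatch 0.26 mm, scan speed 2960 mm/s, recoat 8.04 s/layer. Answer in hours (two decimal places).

Layers = ⌈250/0.03⌉ = 8334.
Scan path per layer = 7520 / 0.26 = 28923.1 mm.
Beam time per layer: 28923.1 / 2960 → 9.7713 s.
Per-layer time = 9.7713 + 8.04, so 17.8113 s.
Build time = 8334 × 17.8113 = 148439.3742 s = 41.23 hours.

41.23 hours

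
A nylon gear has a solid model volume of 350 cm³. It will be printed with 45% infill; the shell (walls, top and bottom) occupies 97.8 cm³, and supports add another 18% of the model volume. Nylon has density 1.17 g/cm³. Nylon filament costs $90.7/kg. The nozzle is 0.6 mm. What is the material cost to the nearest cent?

Volume inside the shell = 350 − 97.8 = 252.2 cm³.
Infill deposited: 0.45 × 252.2 → 113.49 cm³.
Support: 0.18 × 350 → 63 cm³.
Deposited volume = 97.8 + 113.49 + 63, so 274.29 cm³.
Mass: 274.29 × 1.17 → 320.9193 g.
Cost = 320.9193 g / 1000 × $90.7/kg = $29.11.

$29.11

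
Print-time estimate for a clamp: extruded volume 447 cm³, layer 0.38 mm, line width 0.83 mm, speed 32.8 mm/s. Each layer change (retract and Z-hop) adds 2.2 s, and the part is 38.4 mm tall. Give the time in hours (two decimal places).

12.06 hours

Extrusion cross-section: 0.38 × 0.83 → 0.3154 mm².
Total extruded path = 447000/0.3154 = 1417247.9 mm.
Extrusion time: 1417247.9 / 32.8 → 43208.8 s.
Number of layers: 38.4 / 0.38 → 102 (rounded up).
Non-print overhead = 102 × 2.2, so 224.4 s.
Total = 43208.8 + 224.4 = 43433.2 s = 12.06 hours.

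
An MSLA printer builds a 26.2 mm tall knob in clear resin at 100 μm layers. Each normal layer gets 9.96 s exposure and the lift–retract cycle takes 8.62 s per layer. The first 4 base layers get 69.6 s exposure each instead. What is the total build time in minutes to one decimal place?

85.1 minutes

Layers = ⌈26.2/0.1⌉ = 262.
Burn-in layers = 4 × (69.6 + 8.62), so 312.88 s.
Remaining layers: 258 × (9.96 + 8.62) → 4793.64 s.
Sum: 312.88 + 4793.64 = 5106.52 s → 85.1 minutes.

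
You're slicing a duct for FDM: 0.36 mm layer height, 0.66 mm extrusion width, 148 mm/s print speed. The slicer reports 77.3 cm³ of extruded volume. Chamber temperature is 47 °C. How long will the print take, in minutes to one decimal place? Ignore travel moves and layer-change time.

36.6 minutes

Line area = 0.36 × 0.66, so 0.2376 mm².
Path length: 77300 mm³ / 0.2376 mm² → 325336.7 mm.
Time extruding: 325336.7 / 148 → 2198.2 s.
That's 2198.2 s → 36.6 minutes.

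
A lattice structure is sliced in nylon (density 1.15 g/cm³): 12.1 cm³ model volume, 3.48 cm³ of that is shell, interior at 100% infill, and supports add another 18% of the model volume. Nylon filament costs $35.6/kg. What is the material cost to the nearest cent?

$0.58

Infill region = 12.1 − 3.48 = 8.62 cm³.
Deposited infill: 1.00 × 8.62 → 8.62 cm³.
Support = 0.18 × 12.1 = 2.178 cm³.
Total printed volume: 3.48 + 8.62 + 2.178 → 14.278 cm³.
Mass = 14.278 × 1.15, so 16.4197 g.
Cost = 16.4197 g / 1000 × $35.6/kg = $0.58.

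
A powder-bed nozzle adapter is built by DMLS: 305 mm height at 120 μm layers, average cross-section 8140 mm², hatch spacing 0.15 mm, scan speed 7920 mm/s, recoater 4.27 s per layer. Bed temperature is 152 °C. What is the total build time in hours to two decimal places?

7.85 hours

Layers = ⌈305/0.12⌉ = 2542.
Scan path per layer = 8140 / 0.15, so 54266.7 mm.
Laser time per layer = 54266.7 / 7920 = 6.8519 s.
Per-layer time: 6.8519 + 4.27 → 11.1219 s.
2542 layers × 11.1219 s/layer = 28271.8698 s, i.e. 7.85 hours.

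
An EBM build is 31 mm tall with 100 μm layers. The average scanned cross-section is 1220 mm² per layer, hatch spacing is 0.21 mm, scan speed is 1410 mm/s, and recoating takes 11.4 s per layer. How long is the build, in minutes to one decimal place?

Layer count = ceil(31 / 0.1) = 310.
Scan path per layer = 1220 / 0.21, so 5809.5 mm.
Scan time per layer: 5809.5 / 1410 → 4.1202 s.
Layer cycle = 4.1202 + 11.4, so 15.5202 s.
310 layers × 15.5202 s/layer = 4811.262 s, i.e. 80.2 minutes.

80.2 minutes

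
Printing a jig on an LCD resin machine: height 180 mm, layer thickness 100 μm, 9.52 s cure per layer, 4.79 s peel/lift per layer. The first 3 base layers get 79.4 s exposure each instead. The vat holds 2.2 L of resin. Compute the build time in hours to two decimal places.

Layers = ⌈180/0.1⌉ = 1800.
Burn-in layers: 3 × (79.4 + 4.79) → 252.57 s.
Remaining layers: 1797 × (9.52 + 4.79) → 25715.07 s.
Sum: 252.57 + 25715.07 = 25967.64 s → 7.21 hours.

7.21 hours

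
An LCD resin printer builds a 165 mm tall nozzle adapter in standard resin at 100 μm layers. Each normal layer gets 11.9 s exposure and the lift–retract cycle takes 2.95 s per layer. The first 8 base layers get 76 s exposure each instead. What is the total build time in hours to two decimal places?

Layer count = ceil(165 / 0.1) = 1650.
Base layers: 8 × (76 + 2.95) → 631.6 s.
Remaining layers: 1642 × (11.9 + 2.95) → 24383.7 s.
Total = 631.6 + 24383.7 = 25015.3 s = 6.95 hours.

6.95 hours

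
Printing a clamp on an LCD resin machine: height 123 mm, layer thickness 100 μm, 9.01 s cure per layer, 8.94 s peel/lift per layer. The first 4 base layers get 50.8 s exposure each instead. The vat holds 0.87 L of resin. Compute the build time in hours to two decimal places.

6.18 hours

Layer count = ceil(123 / 0.1) = 1230.
Burn-in layers = 4 × (50.8 + 8.94), so 238.96 s.
Regular layers = 1226 × (9.01 + 8.94) = 22006.7 s.
Total = 238.96 + 22006.7 = 22245.66 s = 6.18 hours.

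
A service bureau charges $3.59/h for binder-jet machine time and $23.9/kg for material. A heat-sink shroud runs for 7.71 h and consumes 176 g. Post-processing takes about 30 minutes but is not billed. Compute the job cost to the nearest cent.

Machine-time cost = 3.59 × 7.71 = $27.6789.
Material cost = 23.9 × 176/1000, so $4.2064.
Total = 27.6789 + 4.2064 = 31.8853 ≈ $31.89.

$31.89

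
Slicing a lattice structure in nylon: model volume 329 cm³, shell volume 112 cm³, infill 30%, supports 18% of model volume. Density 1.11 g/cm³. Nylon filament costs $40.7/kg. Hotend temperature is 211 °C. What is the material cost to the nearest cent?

Volume inside the shell = 329 − 112 = 217 cm³.
Deposited infill = 0.30 × 217, so 65.1 cm³.
Support = 0.18 × 329, so 59.22 cm³.
Total printed volume = 112 + 65.1 + 59.22, so 236.32 cm³.
Mass = 236.32 × 1.11, so 262.3152 g.
At $40.7/kg: 262.3152/1000 × 40.7 = $10.68.

$10.68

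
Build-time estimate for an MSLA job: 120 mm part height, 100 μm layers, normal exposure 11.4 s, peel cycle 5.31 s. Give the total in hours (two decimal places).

Number of layers: 120 / 0.1 → 1200 (rounded up).
Per-layer time: 11.4 + 5.31 → 16.71 s.
Build time: 1200 × 16.71 s = 20052 s, i.e. 5.57 hours.

5.57 hours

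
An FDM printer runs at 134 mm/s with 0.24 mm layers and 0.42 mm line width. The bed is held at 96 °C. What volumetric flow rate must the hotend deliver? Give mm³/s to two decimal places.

13.51

Extrusion cross-section = 0.24 × 0.42 = 0.1008 mm².
Volumetric flow = 134 × 0.1008 = 13.51 mm³/s.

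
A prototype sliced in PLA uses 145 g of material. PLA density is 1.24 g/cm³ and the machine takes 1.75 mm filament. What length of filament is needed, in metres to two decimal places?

Volume = 145 g / 1.24 g·cm⁻³ = 116.9355 cm³ = 116935.5 mm³.
Cross-section of 1.75 mm filament: π·(1.75/2)² = 2.4053 mm².
L = V/A = 116935.5/2.4053 = 48615.77 mm → 48.62 m.

48.62 m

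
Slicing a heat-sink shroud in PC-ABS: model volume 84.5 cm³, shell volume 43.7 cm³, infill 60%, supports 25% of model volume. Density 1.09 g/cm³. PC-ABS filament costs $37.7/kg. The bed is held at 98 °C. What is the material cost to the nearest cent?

Volume inside the shell = 84.5 − 43.7, so 40.8 cm³.
Infill volume = 0.60 × 40.8 = 24.48 cm³.
Support: 0.25 × 84.5 → 21.125 cm³.
Deposited volume = 43.7 + 24.48 + 21.125, so 89.305 cm³.
Mass: 89.305 × 1.09 → 97.34245 g.
At $37.7/kg: 97.34245/1000 × 37.7 = $3.67.

$3.67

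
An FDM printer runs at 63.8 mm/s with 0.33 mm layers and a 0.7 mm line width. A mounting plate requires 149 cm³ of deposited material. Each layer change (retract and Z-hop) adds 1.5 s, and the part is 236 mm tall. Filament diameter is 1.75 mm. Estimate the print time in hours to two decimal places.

Line area = 0.33 × 0.7 = 0.231 mm².
Total extruded path = 149000/0.231 = 645021.6 mm.
Print-move time = 645021.6 / 63.8 = 10110.1 s.
Layer count = ceil(236 / 0.33) = 716.
Layer-change overhead = 716 × 1.5, so 1074 s.
Total = 10110.1 + 1074 = 11184.1 s = 3.11 hours.

3.11 hours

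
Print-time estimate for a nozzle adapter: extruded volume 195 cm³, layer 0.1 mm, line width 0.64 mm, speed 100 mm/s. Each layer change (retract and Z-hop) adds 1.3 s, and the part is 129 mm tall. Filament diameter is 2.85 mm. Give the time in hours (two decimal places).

8.93 hours

Bead cross-section = 0.1 × 0.64 = 0.064 mm².
Path length: 195000 mm³ / 0.064 mm² → 3046875 mm.
Print-move time = 3046875 / 100, so 30468.8 s.
Layer count = ceil(129 / 0.1) = 1290.
Z-hop total = 1290 × 1.3 = 1677 s.
Altogether 30468.8 + 1677 = 32145.8 s, i.e. 8.93 hours.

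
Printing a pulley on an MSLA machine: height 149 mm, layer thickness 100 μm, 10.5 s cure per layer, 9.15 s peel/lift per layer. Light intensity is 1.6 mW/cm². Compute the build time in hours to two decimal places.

8.13 hours

Number of layers: 149 / 0.1 → 1490 (rounded up).
Cycle time: 10.5 + 9.15 → 19.65 s.
Total = 1490 × 19.65 = 29278.5 s = 8.13 hours.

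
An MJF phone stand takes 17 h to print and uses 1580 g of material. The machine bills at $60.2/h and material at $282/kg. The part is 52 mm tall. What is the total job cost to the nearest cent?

Time charge: 60.2 × 17 → $1023.40.
Material charge = 282 × 1580/1000, so $445.56.
Total = 1023.40 + 445.56 = $1468.96.

$1468.96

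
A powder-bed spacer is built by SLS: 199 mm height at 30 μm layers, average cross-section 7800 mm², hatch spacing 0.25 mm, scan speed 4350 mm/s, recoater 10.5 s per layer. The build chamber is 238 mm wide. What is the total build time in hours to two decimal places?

Layers = ⌈199/0.03⌉ = 6634.
Scan path per layer = 7800 / 0.25, so 31200 mm.
Per-layer scan time = 31200 / 4350, so 7.1724 s.
Per-layer time = 7.1724 + 10.5 = 17.6724 s.
Build time = 6634 × 17.6724 = 117238.7016 s = 32.57 hours.

32.57 hours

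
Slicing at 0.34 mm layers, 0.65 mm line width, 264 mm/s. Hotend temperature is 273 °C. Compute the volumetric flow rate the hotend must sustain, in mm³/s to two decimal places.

Bead cross-section = 0.34 × 0.65, so 0.221 mm².
Volumetric flow = 264 × 0.221 = 58.34 mm³/s.

58.34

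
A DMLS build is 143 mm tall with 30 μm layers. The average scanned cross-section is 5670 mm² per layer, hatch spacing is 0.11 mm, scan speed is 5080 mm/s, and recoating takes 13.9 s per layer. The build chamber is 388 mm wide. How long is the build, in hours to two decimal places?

31.84 hours

Layers = ⌈143/0.03⌉ = 4767.
Hatch length per layer: 5670 / 0.11 → 51545.5 mm.
Scan time per layer: 51545.5 / 5080 → 10.1468 s.
Time per layer = 10.1468 + 13.9 = 24.0468 s.
4767 layers × 24.0468 s/layer = 114631.0956 s, i.e. 31.84 hours.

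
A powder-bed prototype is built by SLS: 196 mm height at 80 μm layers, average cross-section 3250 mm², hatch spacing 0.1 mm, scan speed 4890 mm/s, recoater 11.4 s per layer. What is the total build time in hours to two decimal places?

12.28 hours

Layers = ⌈196/0.08⌉ = 2450.
Hatch length per layer = 3250 / 0.1 = 32500 mm.
Laser time per layer: 32500 / 4890 → 6.6462 s.
Layer cycle = 6.6462 + 11.4 = 18.0462 s.
Build time = 2450 × 18.0462 = 44213.19 s = 12.28 hours.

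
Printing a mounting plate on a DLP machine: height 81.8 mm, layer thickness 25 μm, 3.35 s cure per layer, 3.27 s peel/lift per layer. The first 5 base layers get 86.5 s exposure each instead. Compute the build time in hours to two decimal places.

6.13 hours

Layers = ⌈81.8/0.025⌉ = 3272.
Base layers = 5 × (86.5 + 3.27) = 448.85 s.
Remaining layers = 3267 × (3.35 + 3.27), so 21627.54 s.
Total = 448.85 + 21627.54 = 22076.39 s = 6.13 hours.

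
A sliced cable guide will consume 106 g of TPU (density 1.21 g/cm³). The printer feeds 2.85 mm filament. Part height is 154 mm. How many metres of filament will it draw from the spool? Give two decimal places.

Extruded volume: 106/1.21 = 87.6033 cm³ (87603.3 mm³).
Cross-section of 2.85 mm filament: π·(2.85/2)² = 6.3794 mm².
Length = 87603.3 / 6.3794 = 13732.22 mm = 13.73 m.

13.73 m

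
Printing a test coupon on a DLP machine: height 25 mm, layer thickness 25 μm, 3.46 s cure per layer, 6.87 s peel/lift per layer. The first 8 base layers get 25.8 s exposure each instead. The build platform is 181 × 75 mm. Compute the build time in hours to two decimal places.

2.92 hours

Layer count = ceil(25 / 0.025) = 1000.
Base layers: 8 × (25.8 + 6.87) → 261.36 s.
Remaining layers = 992 × (3.46 + 6.87), so 10247.36 s.
Total = 261.36 + 10247.36 = 10508.72 s = 2.92 hours.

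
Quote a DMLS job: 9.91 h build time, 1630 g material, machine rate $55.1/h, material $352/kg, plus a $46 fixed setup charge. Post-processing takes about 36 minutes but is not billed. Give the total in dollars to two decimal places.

Machine cost: 55.1 × 9.91 → $546.041.
Material cost = 352 × 1630/1000, so $573.76.
Total = 546.041 + 573.76 + 46 = 1165.801 ≈ $1165.80.

$1165.80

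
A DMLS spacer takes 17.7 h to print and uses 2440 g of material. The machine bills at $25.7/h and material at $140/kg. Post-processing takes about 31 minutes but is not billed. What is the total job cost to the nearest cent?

$796.49

Time charge = 25.7 × 17.7, so $454.89.
Feedstock cost: 140 × 2440/1000 → $341.60.
Total = 454.89 + 341.60 = $796.49.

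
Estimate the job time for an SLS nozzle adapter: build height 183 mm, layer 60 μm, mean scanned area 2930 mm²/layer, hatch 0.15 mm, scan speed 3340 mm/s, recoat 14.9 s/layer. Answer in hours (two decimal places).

17.58 hours

Number of layers: 183 / 0.06 → 3050 (rounded up).
Hatch length per layer = 2930 / 0.15, so 19533.3 mm.
Scan time per layer = 19533.3 / 3340, so 5.8483 s.
Layer cycle: 5.8483 + 14.9 → 20.7483 s.
3050 layers × 20.7483 s/layer = 63282.315 s, i.e. 17.58 hours.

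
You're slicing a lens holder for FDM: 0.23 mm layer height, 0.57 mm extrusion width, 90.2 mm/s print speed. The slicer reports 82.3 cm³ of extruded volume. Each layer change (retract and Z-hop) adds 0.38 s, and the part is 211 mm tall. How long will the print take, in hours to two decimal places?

Bead cross-section = 0.23 × 0.57, so 0.1311 mm².
Path length: 82300 mm³ / 0.1311 mm² → 627765.1 mm.
Time extruding = 627765.1 / 90.2 = 6959.7 s.
Layers = ⌈211/0.23⌉ = 918.
Non-print overhead = 918 × 0.38 = 348.84 s.
Altogether 6959.7 + 348.84 = 7308.54 s, i.e. 2.03 hours.

2.03 hours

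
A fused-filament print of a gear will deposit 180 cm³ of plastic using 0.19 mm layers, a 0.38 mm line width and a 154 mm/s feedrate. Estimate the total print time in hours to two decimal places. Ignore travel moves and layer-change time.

Line area: 0.19 × 0.38 → 0.0722 mm².
Toolpath length = 180 cm³ / 0.0722 mm² = 180000 / 0.0722 = 2493074.8 mm.
Print-move time: 2493074.8 / 154 → 16188.8 s.
That's 16188.8 s → 4.50 hours.

4.50 hours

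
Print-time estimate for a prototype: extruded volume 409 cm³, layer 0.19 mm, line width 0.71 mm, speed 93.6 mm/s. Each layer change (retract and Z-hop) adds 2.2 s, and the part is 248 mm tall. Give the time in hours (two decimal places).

9.80 hours

Bead cross-section = 0.19 × 0.71, so 0.1349 mm².
Path length: 409000 mm³ / 0.1349 mm² → 3031875.5 mm.
Print-move time = 3031875.5 / 93.6 = 32391.8 s.
Number of layers: 248 / 0.19 → 1306 (rounded up).
Layer-change overhead = 1306 × 2.2 = 2873.2 s.
Altogether 32391.8 + 2873.2 = 35265 s, i.e. 9.80 hours.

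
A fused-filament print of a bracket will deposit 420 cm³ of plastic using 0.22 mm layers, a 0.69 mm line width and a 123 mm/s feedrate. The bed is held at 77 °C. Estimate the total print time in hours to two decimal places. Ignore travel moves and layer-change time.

Bead cross-section: 0.22 × 0.69 → 0.1518 mm².
Toolpath length = 420 cm³ / 0.1518 mm² = 420000 / 0.1518 = 2766798.4 mm.
Extrusion time: 2766798.4 / 123 → 22494.3 s.
Converting: 22494.3 s = 6.25 hours.

6.25 hours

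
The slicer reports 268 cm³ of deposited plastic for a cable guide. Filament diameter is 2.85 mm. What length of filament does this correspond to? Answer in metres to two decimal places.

A = π r² = π × 1.425² = 6.3794 mm².
Length = 268 cm³ / 6.3794 mm² = 268000 / 6.3794 = 42010.22 mm = 42.01 m.

42.01 m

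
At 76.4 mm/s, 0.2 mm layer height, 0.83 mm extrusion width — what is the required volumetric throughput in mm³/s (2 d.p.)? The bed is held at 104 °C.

Extrusion cross-section = 0.2 × 0.83, so 0.166 mm².
Q = v·A = 76.4 × 0.166 = 12.68 mm³/s.

12.68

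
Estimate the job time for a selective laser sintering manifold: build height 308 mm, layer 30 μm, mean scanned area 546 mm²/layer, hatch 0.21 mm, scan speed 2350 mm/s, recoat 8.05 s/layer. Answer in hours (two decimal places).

Layer count = ceil(308 / 0.03) = 10267.
Hatch length per layer: 546 / 0.21 → 2600 mm.
Per-layer scan time = 2600 / 2350, so 1.1064 s.
Layer cycle: 1.1064 + 8.05 → 9.1564 s.
Total: 10267 × 9.1564 s = 94008.7588 s → 26.11 hours.

26.11 hours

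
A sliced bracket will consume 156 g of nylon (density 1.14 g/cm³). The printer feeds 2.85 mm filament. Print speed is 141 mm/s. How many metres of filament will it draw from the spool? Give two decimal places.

21.45 m

Extruded volume: 156/1.14 = 136.8421 cm³ (136842.1 mm³).
Filament cross-section = π × (2.85/2)² = 6.3794 mm².
Length = 136842.1 / 6.3794 = 21450.62 mm = 21.45 m.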